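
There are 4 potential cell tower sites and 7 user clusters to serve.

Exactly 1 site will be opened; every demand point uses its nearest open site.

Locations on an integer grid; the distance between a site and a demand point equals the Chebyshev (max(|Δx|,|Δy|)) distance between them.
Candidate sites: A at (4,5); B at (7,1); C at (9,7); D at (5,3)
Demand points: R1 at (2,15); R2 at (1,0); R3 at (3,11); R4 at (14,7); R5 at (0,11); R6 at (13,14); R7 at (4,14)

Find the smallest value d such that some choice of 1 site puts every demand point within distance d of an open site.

9

Open {C}.
  Farthest demand point is R5 at distance 9 (to C); all others are ≤ 9.
With {A} the worst case is 10.
With {D} the worst case is 12.
No size-1 selection achieves below 9.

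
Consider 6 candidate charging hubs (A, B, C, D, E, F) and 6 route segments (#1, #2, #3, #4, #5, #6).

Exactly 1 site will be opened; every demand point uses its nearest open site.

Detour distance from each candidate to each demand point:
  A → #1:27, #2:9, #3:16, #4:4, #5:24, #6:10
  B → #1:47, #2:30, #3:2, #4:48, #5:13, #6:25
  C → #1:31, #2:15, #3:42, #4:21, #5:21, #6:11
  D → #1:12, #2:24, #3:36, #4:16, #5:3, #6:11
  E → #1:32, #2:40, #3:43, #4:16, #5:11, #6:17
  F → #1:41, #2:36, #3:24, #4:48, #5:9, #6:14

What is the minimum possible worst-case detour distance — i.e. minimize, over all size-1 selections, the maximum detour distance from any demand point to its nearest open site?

27

Open {A}.
  Farthest demand point is #1 at detour distance 27 (to A); all others are ≤ 27.
With {D} the worst case is 36.
With {C} the worst case is 42.
No size-1 selection achieves below 27.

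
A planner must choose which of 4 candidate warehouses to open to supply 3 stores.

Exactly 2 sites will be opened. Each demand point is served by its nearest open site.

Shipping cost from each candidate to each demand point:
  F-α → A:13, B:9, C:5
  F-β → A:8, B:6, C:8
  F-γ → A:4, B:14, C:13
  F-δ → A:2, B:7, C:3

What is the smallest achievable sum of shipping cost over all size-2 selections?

Open {F-β, F-δ}.
  A→F-δ 2, B→F-β 6, C→F-δ 3  ⇒ total 11.
Compare {F-α, F-δ}: total 12.
Compare {F-γ, F-δ}: total 12.
No size-2 selection does better; minimum is 11.

11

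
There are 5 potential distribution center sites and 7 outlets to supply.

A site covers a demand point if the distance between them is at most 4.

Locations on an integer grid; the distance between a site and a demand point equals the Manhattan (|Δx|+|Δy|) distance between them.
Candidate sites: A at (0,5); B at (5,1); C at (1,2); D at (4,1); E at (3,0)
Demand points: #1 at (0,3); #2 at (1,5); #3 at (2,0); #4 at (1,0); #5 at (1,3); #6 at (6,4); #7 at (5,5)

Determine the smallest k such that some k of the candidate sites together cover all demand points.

Coverage sets (demand points within 4 of each site):
  A: {#1, #2, #5}
  B: {#3, #6, #7}
  C: {#1, #2, #3, #4, #5}
  D: {#3, #4}
  E: {#3, #4}
No single site covers all 7 demand points.
But {B, C} covers everything, so the minimum is 2.

2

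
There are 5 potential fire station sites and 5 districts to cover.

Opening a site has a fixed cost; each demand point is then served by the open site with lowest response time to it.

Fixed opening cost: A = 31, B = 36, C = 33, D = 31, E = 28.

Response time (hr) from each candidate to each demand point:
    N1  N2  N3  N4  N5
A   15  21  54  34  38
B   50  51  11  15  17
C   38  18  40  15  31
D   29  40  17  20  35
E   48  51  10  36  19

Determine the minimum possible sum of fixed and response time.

Open {A, B}: assign each demand point to its cheapest open site.
  N1→A 15, N2→A 21, N3→B 11, N4→B 15, N5→B 17
  response time 79, fixed 67 → total 146.
Compare {A, E}: response time 99 + fixed 59 = 158.
Compare {C, E}: response time 100 + fixed 61 = 161.
Compare {B, C}: response time 99 + fixed 69 = 168.
All other subsets cost ≥ 158. Minimum total cost: 146.

146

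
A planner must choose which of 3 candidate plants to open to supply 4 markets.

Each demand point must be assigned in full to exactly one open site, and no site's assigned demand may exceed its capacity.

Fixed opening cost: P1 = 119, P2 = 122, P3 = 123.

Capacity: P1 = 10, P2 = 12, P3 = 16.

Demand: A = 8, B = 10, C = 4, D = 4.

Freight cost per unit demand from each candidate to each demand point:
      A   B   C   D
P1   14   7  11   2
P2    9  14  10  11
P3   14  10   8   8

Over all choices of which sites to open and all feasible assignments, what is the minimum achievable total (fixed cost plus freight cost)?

488

Open {P1, P3}; cheapest assignment that respects the capacities:
  P1 (cap 10, load 10): B — cost 10×7 = 70
  P3 (cap 16, load 16): A, C, D — cost 8×14 + 4×8 + 4×8 = 176
  Shipping 246, fixed 242 → total 488.
  Any other capacity-feasible assignment to {P1, P3} ships for at least 246.
Compare {P2, P3}: its best feasible assignment gives total 489.
Compare {P1, P2, P3}: its best feasible assignment gives total 570.
Every other set of open sites that can feasibly serve all demand totals ≥ 489 even under its best assignment. Minimum: 488.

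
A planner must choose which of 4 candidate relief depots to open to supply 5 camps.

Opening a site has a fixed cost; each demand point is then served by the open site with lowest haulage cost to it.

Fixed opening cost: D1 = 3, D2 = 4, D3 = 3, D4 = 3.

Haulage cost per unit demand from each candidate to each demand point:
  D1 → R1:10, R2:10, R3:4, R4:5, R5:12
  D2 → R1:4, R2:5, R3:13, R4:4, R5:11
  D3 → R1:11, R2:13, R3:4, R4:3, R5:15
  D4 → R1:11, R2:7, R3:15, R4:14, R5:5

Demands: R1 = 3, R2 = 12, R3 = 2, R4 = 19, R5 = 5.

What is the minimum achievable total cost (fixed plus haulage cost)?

172

Open {D2, D3, D4}: assign each demand point to its cheapest open site.
  R1→D2 3×4=12, R2→D2 12×5=60, R3→D3 2×4=8, R4→D3 19×3=57, R5→D4 5×5=25
  haulage cost 162, fixed 10 → total 172.
Compare {D1, D2, D3, D4}: haulage cost 162 + fixed 13 = 175.
Compare {D1, D2, D4}: haulage cost 181 + fixed 10 = 191.
Compare {D2, D3}: haulage cost 192 + fixed 7 = 199.
All other subsets cost ≥ 175. Minimum total cost: 172.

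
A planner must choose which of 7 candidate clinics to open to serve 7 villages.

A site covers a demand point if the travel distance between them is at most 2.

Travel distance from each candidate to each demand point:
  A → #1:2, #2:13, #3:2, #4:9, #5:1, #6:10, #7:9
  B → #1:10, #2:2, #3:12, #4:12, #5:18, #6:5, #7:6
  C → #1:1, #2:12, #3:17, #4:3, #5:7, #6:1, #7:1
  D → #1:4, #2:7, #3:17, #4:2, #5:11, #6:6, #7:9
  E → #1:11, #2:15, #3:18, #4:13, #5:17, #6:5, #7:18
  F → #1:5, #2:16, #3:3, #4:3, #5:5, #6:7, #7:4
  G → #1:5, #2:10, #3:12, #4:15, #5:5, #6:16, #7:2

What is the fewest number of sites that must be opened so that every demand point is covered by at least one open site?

4

Coverage sets (demand points within 2 of each site):
  A: {#1, #3, #5}
  B: {#2}
  C: {#1, #6, #7}
  D: {#4}
  E: {}
  F: {}
  G: {#7}
No 3 sites suffice: every size-3 union leaves at least one demand point uncovered.
But {A, B, C, D} covers everything, so the minimum is 4.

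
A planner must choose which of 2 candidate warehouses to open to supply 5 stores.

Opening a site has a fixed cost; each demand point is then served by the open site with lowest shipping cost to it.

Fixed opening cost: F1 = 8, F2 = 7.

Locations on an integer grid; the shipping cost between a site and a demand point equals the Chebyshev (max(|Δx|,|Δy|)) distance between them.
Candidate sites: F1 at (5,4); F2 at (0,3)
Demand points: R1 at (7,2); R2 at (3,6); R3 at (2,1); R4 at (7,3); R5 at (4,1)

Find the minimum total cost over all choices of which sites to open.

20

Open {F1}: assign each demand point to its cheapest open site.
  R1→F1 2, R2→F1 2, R3→F1 3, R4→F1 2, R5→F1 3
  shipping cost 12, fixed 8 → total 20.
Compare {F1, F2}: shipping cost 11 + fixed 15 = 26.
Compare {F2}: shipping cost 23 + fixed 7 = 30.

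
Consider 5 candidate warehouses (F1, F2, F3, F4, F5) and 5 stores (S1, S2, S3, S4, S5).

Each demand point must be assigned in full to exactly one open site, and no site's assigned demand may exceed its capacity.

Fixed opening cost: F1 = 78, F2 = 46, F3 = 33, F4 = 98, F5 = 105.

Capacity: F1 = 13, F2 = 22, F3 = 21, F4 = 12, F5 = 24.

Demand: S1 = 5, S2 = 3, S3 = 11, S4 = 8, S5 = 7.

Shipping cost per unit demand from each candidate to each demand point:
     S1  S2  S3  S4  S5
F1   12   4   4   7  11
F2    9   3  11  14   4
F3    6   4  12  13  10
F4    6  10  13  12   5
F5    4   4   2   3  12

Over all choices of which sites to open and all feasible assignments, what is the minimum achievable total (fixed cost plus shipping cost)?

254

Open {F2, F5}; cheapest assignment that respects the capacities:
  F2 (cap 22, load 10): S2, S5 — cost 3×3 + 7×4 = 37
  F5 (cap 24, load 24): S1, S3, S4 — cost 5×4 + 11×2 + 8×3 = 66
  Shipping 103, fixed 151 → total 254.
  Any other capacity-feasible assignment to {F2, F5} ships for at least 103.
Compare {F3, F5}: its best feasible assignment gives total 286.
Compare {F2, F3, F5}: its best feasible assignment gives total 287.
Every other set of open sites that can feasibly serve all demand totals ≥ 286 even under its best assignment. Minimum: 254.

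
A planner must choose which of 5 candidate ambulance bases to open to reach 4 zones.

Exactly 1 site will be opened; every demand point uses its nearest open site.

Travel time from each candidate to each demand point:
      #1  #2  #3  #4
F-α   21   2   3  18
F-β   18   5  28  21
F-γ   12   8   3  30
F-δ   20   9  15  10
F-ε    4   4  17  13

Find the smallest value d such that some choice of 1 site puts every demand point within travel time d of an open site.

17

Open {F-ε}.
  Farthest demand point is #3 at travel time 17 (to F-ε); all others are ≤ 17.
With {F-δ} the worst case is 20.
With {F-α} the worst case is 21.
No size-1 selection achieves below 17.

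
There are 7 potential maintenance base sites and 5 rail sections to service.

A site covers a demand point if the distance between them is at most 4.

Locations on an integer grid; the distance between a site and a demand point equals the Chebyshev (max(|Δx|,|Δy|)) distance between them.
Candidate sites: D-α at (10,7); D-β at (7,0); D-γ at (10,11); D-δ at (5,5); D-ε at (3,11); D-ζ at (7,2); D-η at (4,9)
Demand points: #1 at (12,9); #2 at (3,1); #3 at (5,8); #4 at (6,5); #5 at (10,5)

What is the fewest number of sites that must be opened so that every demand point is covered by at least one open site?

Coverage sets (demand points within 4 of each site):
  D-α: {#1, #4, #5}
  D-β: {#2}
  D-γ: {#1}
  D-δ: {#2, #3, #4}
  D-ε: {#3}
  D-ζ: {#2, #4, #5}
  D-η: {#3, #4}
No single site covers all 5 demand points.
But {D-α, D-δ} covers everything, so the minimum is 2.

2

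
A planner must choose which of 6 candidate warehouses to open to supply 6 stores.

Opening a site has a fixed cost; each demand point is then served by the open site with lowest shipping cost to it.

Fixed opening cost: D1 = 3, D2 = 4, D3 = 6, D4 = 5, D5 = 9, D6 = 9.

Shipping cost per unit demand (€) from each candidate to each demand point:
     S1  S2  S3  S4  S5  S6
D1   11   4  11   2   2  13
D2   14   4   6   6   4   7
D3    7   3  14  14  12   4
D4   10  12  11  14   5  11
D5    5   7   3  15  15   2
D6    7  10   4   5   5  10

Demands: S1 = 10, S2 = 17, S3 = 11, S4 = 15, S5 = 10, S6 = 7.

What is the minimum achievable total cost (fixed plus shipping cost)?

Open {D1, D3, D5}: assign each demand point to its cheapest open site.
  S1→D5 10×5=50, S2→D3 17×3=51, S3→D5 11×3=33, S4→D1 15×2=30, S5→D1 10×2=20, S6→D5 7×2=14
  shipping cost 198, fixed 18 → total 216.
Compare {D1, D2, D3, D5}: shipping cost 198 + fixed 22 = 220.
Compare {D1, D3, D4, D5}: shipping cost 198 + fixed 23 = 221.
Compare {D1, D3, D5, D6}: shipping cost 198 + fixed 27 = 225.
All other subsets cost ≥ 220. Minimum total cost: 216.

216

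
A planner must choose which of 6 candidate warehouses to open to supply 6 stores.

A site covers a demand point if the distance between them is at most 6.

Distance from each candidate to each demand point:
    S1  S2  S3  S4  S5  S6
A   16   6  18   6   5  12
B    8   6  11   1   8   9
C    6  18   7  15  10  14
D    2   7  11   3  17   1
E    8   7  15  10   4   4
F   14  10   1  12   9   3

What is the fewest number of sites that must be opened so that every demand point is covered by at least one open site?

3

Coverage sets (demand points within 6 of each site):
  A: {S2, S4, S5}
  B: {S2, S4}
  C: {S1}
  D: {S1, S4, S6}
  E: {S5, S6}
  F: {S3, S6}
No 2 sites suffice: every size-2 union leaves at least one demand point uncovered.
But {A, C, F} covers everything, so the minimum is 3.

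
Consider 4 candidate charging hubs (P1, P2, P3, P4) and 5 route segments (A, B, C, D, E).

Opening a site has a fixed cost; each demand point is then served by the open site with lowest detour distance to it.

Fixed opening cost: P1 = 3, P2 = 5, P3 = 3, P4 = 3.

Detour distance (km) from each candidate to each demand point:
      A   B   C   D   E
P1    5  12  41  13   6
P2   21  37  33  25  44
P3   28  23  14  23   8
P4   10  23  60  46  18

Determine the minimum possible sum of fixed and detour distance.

56

Open {P1, P3}: assign each demand point to its cheapest open site.
  A→P1 5, B→P1 12, C→P3 14, D→P1 13, E→P1 6
  detour distance 50, fixed 6 → total 56.
Compare {P1, P3, P4}: detour distance 50 + fixed 9 = 59.
Compare {P1, P2, P3}: detour distance 50 + fixed 11 = 61.
Compare {P1, P2, P3, P4}: detour distance 50 + fixed 14 = 64.
All other subsets cost ≥ 59. Minimum total cost: 56.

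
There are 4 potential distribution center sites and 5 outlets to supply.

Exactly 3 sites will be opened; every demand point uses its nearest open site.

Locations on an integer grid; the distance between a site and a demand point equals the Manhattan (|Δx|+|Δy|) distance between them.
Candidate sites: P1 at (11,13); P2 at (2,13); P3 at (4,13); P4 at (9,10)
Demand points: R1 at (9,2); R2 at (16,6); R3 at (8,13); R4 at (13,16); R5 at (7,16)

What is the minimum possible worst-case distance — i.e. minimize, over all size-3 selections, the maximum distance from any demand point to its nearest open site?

11

Open {P1, P2, P4}.
  Farthest demand point is R2 at distance 11 (to P4); all others are ≤ 11.
With {P1, P3, P4} the worst case is 11.
With {P2, P3, P4} the worst case is 11.
No size-3 selection achieves below 11.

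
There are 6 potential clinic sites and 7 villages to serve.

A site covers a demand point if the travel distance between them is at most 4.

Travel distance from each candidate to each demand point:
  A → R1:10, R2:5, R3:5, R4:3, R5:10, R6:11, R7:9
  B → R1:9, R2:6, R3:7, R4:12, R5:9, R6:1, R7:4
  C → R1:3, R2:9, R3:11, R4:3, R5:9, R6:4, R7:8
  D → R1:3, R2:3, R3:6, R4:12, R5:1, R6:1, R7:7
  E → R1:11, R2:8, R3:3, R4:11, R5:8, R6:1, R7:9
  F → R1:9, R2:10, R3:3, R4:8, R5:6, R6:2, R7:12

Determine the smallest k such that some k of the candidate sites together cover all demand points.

4

Coverage sets (demand points within 4 of each site):
  A: {R4}
  B: {R6, R7}
  C: {R1, R4, R6}
  D: {R1, R2, R5, R6}
  E: {R3, R6}
  F: {R3, R6}
No 3 sites suffice: every size-3 union leaves at least one demand point uncovered.
But {A, B, D, E} covers everything, so the minimum is 4.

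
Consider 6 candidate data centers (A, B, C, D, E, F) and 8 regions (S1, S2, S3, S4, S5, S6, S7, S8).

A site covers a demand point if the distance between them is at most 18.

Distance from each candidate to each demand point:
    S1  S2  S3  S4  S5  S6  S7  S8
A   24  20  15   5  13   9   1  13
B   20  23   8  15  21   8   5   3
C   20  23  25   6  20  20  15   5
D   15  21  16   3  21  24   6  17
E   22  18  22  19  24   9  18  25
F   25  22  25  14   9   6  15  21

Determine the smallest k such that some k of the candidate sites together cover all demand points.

Coverage sets (demand points within 18 of each site):
  A: {S3, S4, S5, S6, S7, S8}
  B: {S3, S4, S6, S7, S8}
  C: {S4, S7, S8}
  D: {S1, S3, S4, S7, S8}
  E: {S2, S6, S7}
  F: {S4, S5, S6, S7}
No 2 sites suffice: every size-2 union leaves at least one demand point uncovered.
But {A, D, E} covers everything, so the minimum is 3.

3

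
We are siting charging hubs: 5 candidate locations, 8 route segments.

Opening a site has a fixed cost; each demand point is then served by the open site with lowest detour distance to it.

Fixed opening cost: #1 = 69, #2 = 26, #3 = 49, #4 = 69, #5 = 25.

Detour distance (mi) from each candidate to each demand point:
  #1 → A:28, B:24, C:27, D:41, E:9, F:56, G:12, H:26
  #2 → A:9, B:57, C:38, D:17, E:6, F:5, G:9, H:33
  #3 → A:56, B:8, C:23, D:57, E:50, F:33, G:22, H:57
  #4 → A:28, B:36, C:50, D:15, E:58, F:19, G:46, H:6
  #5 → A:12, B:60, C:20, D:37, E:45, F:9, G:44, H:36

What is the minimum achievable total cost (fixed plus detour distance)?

Open {#2, #3}: assign each demand point to its cheapest open site.
  A→#2 9, B→#3 8, C→#3 23, D→#2 17, E→#2 6, F→#2 5, G→#2 9, H→#2 33
  detour distance 110, fixed 75 → total 185.
Compare {#2}: detour distance 174 + fixed 26 = 200.
Compare {#2, #5}: detour distance 156 + fixed 51 = 207.
Compare {#2, #3, #5}: detour distance 107 + fixed 100 = 207.
All other subsets cost ≥ 200. Minimum total cost: 185.

185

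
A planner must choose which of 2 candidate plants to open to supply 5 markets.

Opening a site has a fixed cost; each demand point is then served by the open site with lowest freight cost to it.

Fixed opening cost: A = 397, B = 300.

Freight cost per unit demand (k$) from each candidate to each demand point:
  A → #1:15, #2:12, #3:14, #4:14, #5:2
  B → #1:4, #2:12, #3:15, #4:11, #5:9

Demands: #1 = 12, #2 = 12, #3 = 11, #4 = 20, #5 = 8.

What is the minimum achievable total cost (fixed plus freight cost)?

949

Open {B}: assign each demand point to its cheapest open site.
  #1→B 12×4=48, #2→B 12×12=144, #3→B 11×15=165, #4→B 20×11=220, #5→B 8×9=72
  freight cost 649, fixed 300 → total 949.
Compare {A}: freight cost 774 + fixed 397 = 1171.
Compare {A, B}: freight cost 582 + fixed 697 = 1279.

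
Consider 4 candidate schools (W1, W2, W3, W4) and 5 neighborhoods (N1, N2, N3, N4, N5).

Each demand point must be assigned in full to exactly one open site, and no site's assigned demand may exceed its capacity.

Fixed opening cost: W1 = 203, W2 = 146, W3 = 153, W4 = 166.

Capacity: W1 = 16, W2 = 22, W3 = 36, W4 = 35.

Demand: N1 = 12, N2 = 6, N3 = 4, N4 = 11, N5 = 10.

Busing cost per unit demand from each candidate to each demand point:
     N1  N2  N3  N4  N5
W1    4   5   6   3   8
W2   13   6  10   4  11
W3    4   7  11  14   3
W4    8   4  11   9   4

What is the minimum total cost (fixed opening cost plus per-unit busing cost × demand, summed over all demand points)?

Open {W2, W3}; cheapest assignment that respects the capacities:
  W2 (cap 22, load 21): N2, N3, N4 — cost 6×6 + 4×10 + 11×4 = 120
  W3 (cap 36, load 22): N1, N5 — cost 12×4 + 10×3 = 78
  Shipping 198, fixed 299 → total 497.
  Any other capacity-feasible assignment to {W2, W3} ships for at least 198.
Compare {W1, W3}: its best feasible assignment gives total 533.
Compare {W2, W4}: its best feasible assignment gives total 556.
Every other set of open sites that can feasibly serve all demand totals ≥ 533 even under its best assignment. Minimum: 497.

497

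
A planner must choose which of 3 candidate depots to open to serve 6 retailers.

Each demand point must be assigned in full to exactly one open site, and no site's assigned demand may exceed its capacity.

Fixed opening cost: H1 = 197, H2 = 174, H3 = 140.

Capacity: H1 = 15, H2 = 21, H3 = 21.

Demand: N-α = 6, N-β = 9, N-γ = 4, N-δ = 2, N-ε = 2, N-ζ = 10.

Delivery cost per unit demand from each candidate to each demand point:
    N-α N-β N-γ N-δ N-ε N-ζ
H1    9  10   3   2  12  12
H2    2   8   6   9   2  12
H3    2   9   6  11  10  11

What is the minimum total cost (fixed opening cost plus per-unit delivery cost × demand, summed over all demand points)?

Open {H2, H3}; cheapest assignment that respects the capacities:
  H2 (cap 21, load 19): N-α, N-β, N-δ, N-ε — cost 6×2 + 9×8 + 2×9 + 2×2 = 106
  H3 (cap 21, load 14): N-γ, N-ζ — cost 4×6 + 10×11 = 134
  Shipping 240, fixed 314 → total 554.
  Any other capacity-feasible assignment to {H2, H3} ships for at least 240.
Compare {H1, H3}: its best feasible assignment gives total 585.
Compare {H1, H2}: its best feasible assignment gives total 607.
Every other set of open sites that can feasibly serve all demand totals ≥ 585 even under its best assignment. Minimum: 554.

554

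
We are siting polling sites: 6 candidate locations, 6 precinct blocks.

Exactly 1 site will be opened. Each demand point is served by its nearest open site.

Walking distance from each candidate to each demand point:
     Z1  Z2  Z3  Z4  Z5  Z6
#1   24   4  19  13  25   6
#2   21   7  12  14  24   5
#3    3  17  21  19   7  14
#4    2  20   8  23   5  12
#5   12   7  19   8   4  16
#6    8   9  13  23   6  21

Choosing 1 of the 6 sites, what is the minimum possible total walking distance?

66

Open {#5}.
  Z1→#5 12, Z2→#5 7, Z3→#5 19, Z4→#5 8, Z5→#5 4, Z6→#5 16  ⇒ total 66.
Compare {#4}: total 70.
Compare {#6}: total 80.
No size-1 selection does better; minimum is 66.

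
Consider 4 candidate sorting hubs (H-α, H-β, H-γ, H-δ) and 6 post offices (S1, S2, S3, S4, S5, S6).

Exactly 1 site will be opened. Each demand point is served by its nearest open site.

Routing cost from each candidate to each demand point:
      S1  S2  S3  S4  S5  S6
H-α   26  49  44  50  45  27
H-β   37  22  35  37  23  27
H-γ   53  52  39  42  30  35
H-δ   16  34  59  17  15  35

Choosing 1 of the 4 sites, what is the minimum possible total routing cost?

176

Open {H-δ}.
  S1→H-δ 16, S2→H-δ 34, S3→H-δ 59, S4→H-δ 17, S5→H-δ 15, S6→H-δ 35  ⇒ total 176.
Compare {H-β}: total 181.
Compare {H-α}: total 241.
No size-1 selection does better; minimum is 176.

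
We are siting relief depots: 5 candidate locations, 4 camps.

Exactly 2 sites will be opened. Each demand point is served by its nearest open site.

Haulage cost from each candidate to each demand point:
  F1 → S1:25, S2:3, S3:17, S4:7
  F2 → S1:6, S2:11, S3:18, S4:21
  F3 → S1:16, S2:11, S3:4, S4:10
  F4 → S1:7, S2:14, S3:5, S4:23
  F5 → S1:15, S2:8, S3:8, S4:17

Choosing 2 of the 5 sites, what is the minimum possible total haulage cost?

22

Open {F1, F4}.
  S1→F4 7, S2→F1 3, S3→F4 5, S4→F1 7  ⇒ total 22.
Compare {F1, F3}: total 30.
Compare {F2, F3}: total 31.
No size-2 selection does better; minimum is 22.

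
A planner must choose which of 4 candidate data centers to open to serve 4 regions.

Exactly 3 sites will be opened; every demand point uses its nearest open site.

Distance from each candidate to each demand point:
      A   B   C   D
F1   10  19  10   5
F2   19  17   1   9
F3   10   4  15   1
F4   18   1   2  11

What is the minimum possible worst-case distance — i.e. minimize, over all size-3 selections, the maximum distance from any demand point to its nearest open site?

Open {F1, F2, F3}.
  Farthest demand point is A at distance 10 (to F1); all others are ≤ 10.
With {F1, F2, F4} the worst case is 10.
With {F1, F3, F4} the worst case is 10.
No size-3 selection achieves below 10.

10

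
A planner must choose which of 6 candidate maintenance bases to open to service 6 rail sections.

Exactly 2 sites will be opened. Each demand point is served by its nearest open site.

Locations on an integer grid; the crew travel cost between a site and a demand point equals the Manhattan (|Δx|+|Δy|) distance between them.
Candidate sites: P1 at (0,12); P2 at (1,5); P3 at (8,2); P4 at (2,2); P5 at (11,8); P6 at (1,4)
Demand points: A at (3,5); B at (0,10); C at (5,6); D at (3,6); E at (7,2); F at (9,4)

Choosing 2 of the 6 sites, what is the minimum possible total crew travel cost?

20

Open {P2, P3}.
  A→P2 2, B→P2 6, C→P2 5, D→P2 3, E→P3 1, F→P3 3  ⇒ total 20.
Compare {P3, P6}: total 24.
Compare {P1, P2}: total 30.
No size-2 selection does better; minimum is 20.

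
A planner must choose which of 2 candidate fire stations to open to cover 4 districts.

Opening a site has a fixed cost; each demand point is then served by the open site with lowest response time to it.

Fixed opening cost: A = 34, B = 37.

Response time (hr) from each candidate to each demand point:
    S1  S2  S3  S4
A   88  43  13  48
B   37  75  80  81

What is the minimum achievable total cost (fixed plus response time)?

Open {A, B}: assign each demand point to its cheapest open site.
  S1→B 37, S2→A 43, S3→A 13, S4→A 48
  response time 141, fixed 71 → total 212.
Compare {A}: response time 192 + fixed 34 = 226.
Compare {B}: response time 273 + fixed 37 = 310.

212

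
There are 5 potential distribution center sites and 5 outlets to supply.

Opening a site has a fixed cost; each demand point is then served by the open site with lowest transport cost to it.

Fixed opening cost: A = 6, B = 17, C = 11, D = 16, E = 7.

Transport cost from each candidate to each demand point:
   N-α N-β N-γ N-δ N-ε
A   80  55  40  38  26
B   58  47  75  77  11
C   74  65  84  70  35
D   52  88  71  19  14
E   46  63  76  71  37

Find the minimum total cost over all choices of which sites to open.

202

Open {A, D}: assign each demand point to its cheapest open site.
  N-α→D 52, N-β→A 55, N-γ→A 40, N-δ→D 19, N-ε→D 14
  transport cost 180, fixed 22 → total 202.
Compare {A, D, E}: transport cost 174 + fixed 29 = 203.
Compare {A, B, D}: transport cost 169 + fixed 39 = 208.
Compare {A, B, D, E}: transport cost 163 + fixed 46 = 209.
All other subsets cost ≥ 203. Minimum total cost: 202.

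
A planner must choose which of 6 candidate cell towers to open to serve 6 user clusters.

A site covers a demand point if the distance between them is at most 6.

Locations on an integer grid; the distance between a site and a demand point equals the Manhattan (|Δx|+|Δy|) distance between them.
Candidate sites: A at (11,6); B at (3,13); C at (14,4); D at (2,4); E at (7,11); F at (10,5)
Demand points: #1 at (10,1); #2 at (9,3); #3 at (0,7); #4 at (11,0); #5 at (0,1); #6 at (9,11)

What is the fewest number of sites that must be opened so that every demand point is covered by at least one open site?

3

Coverage sets (demand points within 6 of each site):
  A: {#1, #2, #4}
  B: {}
  C: {#2}
  D: {#3, #5}
  E: {#6}
  F: {#1, #2, #4}
No 2 sites suffice: every size-2 union leaves at least one demand point uncovered.
But {A, D, E} covers everything, so the minimum is 3.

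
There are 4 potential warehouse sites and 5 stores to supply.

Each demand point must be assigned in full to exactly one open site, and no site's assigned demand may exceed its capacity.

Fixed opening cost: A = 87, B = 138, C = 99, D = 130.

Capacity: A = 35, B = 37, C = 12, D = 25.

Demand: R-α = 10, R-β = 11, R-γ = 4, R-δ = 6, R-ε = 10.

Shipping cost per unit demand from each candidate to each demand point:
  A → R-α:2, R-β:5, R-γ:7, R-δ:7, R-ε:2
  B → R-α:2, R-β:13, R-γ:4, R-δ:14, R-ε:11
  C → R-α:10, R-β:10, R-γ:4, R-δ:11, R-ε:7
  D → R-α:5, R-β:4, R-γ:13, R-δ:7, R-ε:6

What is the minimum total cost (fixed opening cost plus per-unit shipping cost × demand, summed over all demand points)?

363

Open {A, C}; cheapest assignment that respects the capacities:
  A (cap 35, load 31): R-α, R-β, R-ε — cost 10×2 + 11×5 + 10×2 = 95
  C (cap 12, load 10): R-γ, R-δ — cost 4×4 + 6×11 = 82
  Shipping 177, fixed 186 → total 363.
  Any other capacity-feasible assignment to {A, C} ships for at least 177.
Compare {A, D}: its best feasible assignment gives total 371.
Compare {A, B}: its best feasible assignment gives total 378.
Every other set of open sites that can feasibly serve all demand totals ≥ 371 even under its best assignment. Minimum: 363.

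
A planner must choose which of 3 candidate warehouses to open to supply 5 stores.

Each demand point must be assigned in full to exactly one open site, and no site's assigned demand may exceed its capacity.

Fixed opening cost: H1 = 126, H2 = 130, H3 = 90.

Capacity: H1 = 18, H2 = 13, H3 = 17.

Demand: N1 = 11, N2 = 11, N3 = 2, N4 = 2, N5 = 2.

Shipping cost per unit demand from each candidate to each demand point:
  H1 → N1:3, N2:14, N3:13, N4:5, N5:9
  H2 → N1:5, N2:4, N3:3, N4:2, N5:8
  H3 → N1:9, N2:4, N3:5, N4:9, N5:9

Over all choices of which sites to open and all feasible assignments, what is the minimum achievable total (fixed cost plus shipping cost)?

Open {H1, H3}; cheapest assignment that respects the capacities:
  H1 (cap 18, load 15): N1, N4, N5 — cost 11×3 + 2×5 + 2×9 = 61
  H3 (cap 17, load 13): N2, N3 — cost 11×4 + 2×5 = 54
  Shipping 115, fixed 216 → total 331.
  Any other capacity-feasible assignment to {H1, H3} ships for at least 115.
Compare {H2, H3}: its best feasible assignment gives total 351.
Compare {H1, H2}: its best feasible assignment gives total 367.
Every other set of open sites that can feasibly serve all demand totals ≥ 351 even under its best assignment. Minimum: 331.

331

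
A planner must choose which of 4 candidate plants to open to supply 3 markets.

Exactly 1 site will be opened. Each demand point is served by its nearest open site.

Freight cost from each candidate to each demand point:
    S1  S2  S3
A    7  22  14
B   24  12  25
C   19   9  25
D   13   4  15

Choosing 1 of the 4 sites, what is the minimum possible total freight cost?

32

Open {D}.
  S1→D 13, S2→D 4, S3→D 15  ⇒ total 32.
Compare {A}: total 43.
Compare {C}: total 53.
No size-1 selection does better; minimum is 32.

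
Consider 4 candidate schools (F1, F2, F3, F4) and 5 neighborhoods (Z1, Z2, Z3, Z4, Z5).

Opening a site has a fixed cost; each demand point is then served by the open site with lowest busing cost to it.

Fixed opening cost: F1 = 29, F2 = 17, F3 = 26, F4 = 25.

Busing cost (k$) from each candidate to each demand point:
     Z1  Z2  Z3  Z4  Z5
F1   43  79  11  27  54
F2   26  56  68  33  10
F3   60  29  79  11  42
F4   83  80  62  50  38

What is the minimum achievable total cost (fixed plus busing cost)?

Open {F1, F2, F3}: assign each demand point to its cheapest open site.
  Z1→F2 26, Z2→F3 29, Z3→F1 11, Z4→F3 11, Z5→F2 10
  busing cost 87, fixed 72 → total 159.
Compare {F1, F2}: busing cost 130 + fixed 46 = 176.
Compare {F1, F2, F3, F4}: busing cost 87 + fixed 97 = 184.
Compare {F2, F3}: busing cost 144 + fixed 43 = 187.
All other subsets cost ≥ 176. Minimum total cost: 159.

159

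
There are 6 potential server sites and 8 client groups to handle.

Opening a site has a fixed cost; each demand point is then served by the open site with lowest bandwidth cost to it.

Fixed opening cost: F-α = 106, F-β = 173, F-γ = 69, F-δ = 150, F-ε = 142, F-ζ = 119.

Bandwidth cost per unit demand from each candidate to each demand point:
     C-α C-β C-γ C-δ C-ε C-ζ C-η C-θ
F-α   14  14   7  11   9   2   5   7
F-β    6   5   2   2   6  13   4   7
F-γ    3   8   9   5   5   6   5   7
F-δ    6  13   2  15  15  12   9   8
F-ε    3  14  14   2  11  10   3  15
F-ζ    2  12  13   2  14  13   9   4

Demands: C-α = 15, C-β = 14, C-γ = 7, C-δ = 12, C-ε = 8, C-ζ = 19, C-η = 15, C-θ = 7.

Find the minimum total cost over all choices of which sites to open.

627

Open {F-γ}: assign each demand point to its cheapest open site.
  C-α→F-γ 15×3=45, C-β→F-γ 14×8=112, C-γ→F-γ 7×9=63, C-δ→F-γ 12×5=60, C-ε→F-γ 8×5=40, C-ζ→F-γ 19×6=114, C-η→F-γ 15×5=75, C-θ→F-γ 7×7=49
  bandwidth cost 558, fixed 69 → total 627.
Compare {F-α, F-γ}: bandwidth cost 468 + fixed 175 = 643.
Compare {F-β, F-γ}: bandwidth cost 416 + fixed 242 = 658.
Compare {F-α, F-β}: bandwidth cost 393 + fixed 279 = 672.
All other subsets cost ≥ 643. Minimum total cost: 627.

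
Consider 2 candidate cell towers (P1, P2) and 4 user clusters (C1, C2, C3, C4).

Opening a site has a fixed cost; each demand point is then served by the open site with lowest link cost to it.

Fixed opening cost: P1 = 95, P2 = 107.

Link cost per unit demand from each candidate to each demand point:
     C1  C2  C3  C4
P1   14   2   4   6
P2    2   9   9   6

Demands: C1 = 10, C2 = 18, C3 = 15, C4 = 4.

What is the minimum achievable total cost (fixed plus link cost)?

342

Open {P1, P2}: assign each demand point to its cheapest open site.
  C1→P2 10×2=20, C2→P1 18×2=36, C3→P1 15×4=60, C4→P1 4×6=24
  link cost 140, fixed 202 → total 342.
Compare {P1}: link cost 260 + fixed 95 = 355.
Compare {P2}: link cost 341 + fixed 107 = 448.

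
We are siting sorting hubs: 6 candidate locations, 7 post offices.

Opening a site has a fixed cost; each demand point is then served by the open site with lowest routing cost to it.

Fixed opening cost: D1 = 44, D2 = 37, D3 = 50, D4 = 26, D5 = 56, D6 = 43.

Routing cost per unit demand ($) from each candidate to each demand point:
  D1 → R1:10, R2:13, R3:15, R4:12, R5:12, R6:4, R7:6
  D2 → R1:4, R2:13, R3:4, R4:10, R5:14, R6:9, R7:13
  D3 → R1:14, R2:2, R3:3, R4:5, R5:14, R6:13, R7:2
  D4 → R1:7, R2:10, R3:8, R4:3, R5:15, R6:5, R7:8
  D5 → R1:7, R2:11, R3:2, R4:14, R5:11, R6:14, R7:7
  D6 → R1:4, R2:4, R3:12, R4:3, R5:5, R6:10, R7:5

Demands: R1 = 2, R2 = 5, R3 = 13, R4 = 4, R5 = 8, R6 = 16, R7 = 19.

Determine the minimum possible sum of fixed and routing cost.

Open {D3, D4, D6}: assign each demand point to its cheapest open site.
  R1→D6 2×4=8, R2→D3 5×2=10, R3→D3 13×3=39, R4→D4 4×3=12, R5→D6 8×5=40, R6→D4 16×5=80, R7→D3 19×2=38
  routing cost 227, fixed 119 → total 346.
Compare {D1, D3, D6}: routing cost 211 + fixed 137 = 348.
Compare {D1, D3, D4, D6}: routing cost 211 + fixed 163 = 374.
Compare {D1, D3}: routing cost 287 + fixed 94 = 381.
All other subsets cost ≥ 348. Minimum total cost: 346.

346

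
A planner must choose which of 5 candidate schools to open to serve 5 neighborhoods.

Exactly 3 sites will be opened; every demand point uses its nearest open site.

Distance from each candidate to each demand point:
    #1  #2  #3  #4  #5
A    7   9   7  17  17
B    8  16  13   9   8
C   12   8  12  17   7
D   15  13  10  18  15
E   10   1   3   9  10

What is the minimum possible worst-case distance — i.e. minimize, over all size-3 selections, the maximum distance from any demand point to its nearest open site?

9

Open {A, B, C}.
  Farthest demand point is #4 at distance 9 (to B); all others are ≤ 9.
With {A, B, D} the worst case is 9.
With {A, B, E} the worst case is 9.
No size-3 selection achieves below 9.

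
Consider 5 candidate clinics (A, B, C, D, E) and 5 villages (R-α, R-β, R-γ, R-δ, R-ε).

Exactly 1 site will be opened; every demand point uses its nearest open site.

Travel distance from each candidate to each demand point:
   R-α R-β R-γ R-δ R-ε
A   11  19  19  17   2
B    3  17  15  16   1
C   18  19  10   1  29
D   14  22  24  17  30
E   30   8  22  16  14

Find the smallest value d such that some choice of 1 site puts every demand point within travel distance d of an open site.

17

Open {B}.
  Farthest demand point is R-β at travel distance 17 (to B); all others are ≤ 17.
With {A} the worst case is 19.
With {C} the worst case is 29.
No size-1 selection achieves below 17.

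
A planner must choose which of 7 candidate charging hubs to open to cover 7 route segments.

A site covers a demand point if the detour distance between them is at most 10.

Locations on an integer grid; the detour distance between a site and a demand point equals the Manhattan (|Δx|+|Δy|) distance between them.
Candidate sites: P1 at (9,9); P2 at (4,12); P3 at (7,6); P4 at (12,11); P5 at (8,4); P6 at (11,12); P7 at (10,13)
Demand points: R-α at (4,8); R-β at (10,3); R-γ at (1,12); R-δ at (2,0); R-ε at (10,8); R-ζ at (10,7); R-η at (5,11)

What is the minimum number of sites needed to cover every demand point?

2

Coverage sets (demand points within 10 of each site):
  P1: {R-α, R-β, R-ε, R-ζ, R-η}
  P2: {R-α, R-γ, R-ε, R-η}
  P3: {R-α, R-β, R-ε, R-ζ, R-η}
  P4: {R-β, R-ε, R-ζ, R-η}
  P5: {R-α, R-β, R-δ, R-ε, R-ζ, R-η}
  P6: {R-β, R-γ, R-ε, R-ζ, R-η}
  P7: {R-β, R-γ, R-ε, R-ζ, R-η}
No single site covers all 7 demand points.
But {P2, P5} covers everything, so the minimum is 2.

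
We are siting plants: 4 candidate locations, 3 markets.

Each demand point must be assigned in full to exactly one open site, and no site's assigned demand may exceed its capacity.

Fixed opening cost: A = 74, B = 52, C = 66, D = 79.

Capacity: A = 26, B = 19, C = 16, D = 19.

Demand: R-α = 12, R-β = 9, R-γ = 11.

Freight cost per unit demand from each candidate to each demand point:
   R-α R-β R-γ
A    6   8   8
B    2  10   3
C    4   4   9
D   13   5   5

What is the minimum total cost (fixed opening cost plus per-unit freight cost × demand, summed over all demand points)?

303

Open {A, B}; cheapest assignment that respects the capacities:
  A (cap 26, load 21): R-α, R-β — cost 12×6 + 9×8 = 144
  B (cap 19, load 11): R-γ — cost 11×3 = 33
  Shipping 177, fixed 126 → total 303.
  Any other capacity-feasible assignment to {A, B} ships for at least 177.
Compare {B, C, D}: its best feasible assignment gives total 312.
Compare {A, B, C}: its best feasible assignment gives total 333.
Every other set of open sites that can feasibly serve all demand totals ≥ 312 even under its best assignment. Minimum: 303.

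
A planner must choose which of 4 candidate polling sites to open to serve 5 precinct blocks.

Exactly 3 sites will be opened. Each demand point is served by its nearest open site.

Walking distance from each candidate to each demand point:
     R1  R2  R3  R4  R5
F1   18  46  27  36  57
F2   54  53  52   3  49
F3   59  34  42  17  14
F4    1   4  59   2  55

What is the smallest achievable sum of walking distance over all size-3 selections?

48

Open {F1, F3, F4}.
  R1→F4 1, R2→F4 4, R3→F1 27, R4→F4 2, R5→F3 14  ⇒ total 48.
Compare {F2, F3, F4}: total 63.
Compare {F1, F2, F4}: total 83.
No size-3 selection does better; minimum is 48.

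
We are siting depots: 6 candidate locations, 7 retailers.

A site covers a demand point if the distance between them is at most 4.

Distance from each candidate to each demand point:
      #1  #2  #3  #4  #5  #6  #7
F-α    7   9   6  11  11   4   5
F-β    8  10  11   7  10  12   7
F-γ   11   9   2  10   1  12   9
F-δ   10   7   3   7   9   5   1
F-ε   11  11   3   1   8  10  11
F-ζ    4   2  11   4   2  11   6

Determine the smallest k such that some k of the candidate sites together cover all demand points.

3

Coverage sets (demand points within 4 of each site):
  F-α: {#6}
  F-β: {}
  F-γ: {#3, #5}
  F-δ: {#3, #7}
  F-ε: {#3, #4}
  F-ζ: {#1, #2, #4, #5}
No 2 sites suffice: every size-2 union leaves at least one demand point uncovered.
But {F-α, F-δ, F-ζ} covers everything, so the minimum is 3.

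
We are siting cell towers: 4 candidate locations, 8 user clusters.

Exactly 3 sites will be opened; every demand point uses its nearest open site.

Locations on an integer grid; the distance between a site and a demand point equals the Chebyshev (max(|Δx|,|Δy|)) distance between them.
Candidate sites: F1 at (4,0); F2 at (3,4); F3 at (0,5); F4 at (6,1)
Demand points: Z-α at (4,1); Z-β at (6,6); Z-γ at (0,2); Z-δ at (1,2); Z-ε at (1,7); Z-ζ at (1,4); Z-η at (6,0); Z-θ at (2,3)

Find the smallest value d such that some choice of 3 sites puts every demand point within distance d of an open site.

3

Open {F1, F2, F3}.
  Farthest demand point is Z-β at distance 3 (to F2); all others are ≤ 3.
With {F1, F2, F4} the worst case is 3.
With {F2, F3, F4} the worst case is 3.
No size-3 selection achieves below 3.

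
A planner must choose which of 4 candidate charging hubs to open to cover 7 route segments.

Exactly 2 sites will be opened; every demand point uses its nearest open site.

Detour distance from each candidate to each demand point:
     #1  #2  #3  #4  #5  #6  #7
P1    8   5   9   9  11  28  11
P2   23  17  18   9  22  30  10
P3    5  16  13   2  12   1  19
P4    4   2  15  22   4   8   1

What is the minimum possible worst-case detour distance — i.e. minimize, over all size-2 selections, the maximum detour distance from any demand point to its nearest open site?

9

Open {P1, P4}.
  Farthest demand point is #3 at detour distance 9 (to P1); all others are ≤ 9.
With {P1, P3} the worst case is 11.
With {P3, P4} the worst case is 13.
No size-2 selection achieves below 9.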